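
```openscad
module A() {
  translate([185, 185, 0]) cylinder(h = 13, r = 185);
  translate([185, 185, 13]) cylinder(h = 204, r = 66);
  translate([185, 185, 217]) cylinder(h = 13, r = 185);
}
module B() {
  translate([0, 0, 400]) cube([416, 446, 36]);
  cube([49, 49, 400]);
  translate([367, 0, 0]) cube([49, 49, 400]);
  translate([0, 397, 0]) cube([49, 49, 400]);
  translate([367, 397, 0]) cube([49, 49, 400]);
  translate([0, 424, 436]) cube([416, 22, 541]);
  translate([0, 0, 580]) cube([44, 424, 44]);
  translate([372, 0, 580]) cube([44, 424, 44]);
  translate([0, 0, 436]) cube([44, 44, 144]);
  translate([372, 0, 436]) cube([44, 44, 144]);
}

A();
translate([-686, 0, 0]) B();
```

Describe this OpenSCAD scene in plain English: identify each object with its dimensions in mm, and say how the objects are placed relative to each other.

A is a spool: two coaxial disc flanges of radius 185 mm and thickness 13 mm, joined by a core cylinder of radius 66 mm and height 204 mm. The lower flange rests on z = 0 and the three cylinders share a vertical axis.

B is a chair. The seat is a 416×446×36 mm slab with its top at z = 436 mm, on four 49×49 mm corner legs (flush with the seat edges, standing on z = 0). A flat backrest 22 mm thick, 541 mm tall, spans the full seat width and rises from the seat top along its +y edge, rear face flush with the rear of the seat. Two armrests of 44×44 mm section run along each side from the seat's front edge to the front of the backrest, top faces 188 mm above the seat top and outer faces flush with the seat's x-edges; a 44×44 mm post under the front of each armrest stands on the seat at the front corner.

The chair is on the floor beside the spool on its −x side.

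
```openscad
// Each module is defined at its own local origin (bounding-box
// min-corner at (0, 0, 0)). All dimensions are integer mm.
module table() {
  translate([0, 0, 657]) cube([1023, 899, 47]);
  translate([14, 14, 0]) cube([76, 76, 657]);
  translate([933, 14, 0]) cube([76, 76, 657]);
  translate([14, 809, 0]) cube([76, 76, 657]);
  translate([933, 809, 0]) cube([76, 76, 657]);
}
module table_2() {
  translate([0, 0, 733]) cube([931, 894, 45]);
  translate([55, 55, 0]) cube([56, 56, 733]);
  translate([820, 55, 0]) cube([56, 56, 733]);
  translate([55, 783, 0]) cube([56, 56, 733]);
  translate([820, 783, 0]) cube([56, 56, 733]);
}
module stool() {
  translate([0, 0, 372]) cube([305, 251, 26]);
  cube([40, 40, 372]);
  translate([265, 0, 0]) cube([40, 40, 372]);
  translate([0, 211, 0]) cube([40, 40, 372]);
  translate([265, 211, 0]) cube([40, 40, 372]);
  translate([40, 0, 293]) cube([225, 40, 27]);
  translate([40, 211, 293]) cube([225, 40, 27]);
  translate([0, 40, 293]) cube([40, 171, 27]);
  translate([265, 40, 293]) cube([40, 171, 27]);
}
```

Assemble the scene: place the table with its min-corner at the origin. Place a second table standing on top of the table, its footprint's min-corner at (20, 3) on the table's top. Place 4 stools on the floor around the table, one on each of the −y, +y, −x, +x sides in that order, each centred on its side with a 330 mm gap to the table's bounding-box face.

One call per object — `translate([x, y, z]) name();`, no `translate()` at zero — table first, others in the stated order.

table();
translate([20, 3, 704]) table_2();
translate([359, -581, 0]) stool();
translate([359, 1229, 0]) stool();
translate([-635, 324, 0]) stool();
translate([1353, 324, 0]) stool();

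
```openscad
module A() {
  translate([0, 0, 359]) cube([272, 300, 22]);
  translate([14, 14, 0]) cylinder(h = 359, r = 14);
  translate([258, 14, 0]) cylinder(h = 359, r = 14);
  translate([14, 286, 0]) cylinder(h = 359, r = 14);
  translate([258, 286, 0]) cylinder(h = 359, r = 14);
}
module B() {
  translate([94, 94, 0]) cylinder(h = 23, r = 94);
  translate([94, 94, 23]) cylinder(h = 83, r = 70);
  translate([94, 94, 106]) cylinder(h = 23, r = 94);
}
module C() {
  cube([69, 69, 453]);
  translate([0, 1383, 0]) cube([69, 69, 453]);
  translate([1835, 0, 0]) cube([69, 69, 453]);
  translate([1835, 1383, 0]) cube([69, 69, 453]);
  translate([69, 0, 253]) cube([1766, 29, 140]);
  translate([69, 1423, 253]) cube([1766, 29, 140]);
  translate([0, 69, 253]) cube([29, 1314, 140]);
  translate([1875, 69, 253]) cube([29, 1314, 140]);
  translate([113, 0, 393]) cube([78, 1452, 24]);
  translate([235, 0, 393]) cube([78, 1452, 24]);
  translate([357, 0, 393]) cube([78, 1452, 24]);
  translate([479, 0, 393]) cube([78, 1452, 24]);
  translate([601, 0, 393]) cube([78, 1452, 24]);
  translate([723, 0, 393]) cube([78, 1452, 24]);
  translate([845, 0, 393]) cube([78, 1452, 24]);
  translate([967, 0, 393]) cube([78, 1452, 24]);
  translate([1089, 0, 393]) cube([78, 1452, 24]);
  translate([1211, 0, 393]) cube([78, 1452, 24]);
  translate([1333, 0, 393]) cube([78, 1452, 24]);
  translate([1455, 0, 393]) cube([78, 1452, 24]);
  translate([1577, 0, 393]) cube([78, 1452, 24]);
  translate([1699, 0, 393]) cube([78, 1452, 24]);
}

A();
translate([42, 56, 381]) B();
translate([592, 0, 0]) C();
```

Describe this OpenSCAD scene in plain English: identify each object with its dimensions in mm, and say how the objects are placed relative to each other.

A is a four-legged stool. The seat is 272×300 mm, 22 mm thick, top at z = 381 mm. It stands on four round legs, each 28 mm in diameter, from z = 0 to the seat underside, each leg's axis is inset half a diameter from the nearest pair of seat edges (so the leg's bounding box is flush with the corner).

B is a spool: two coaxial disc flanges of radius 94 mm and thickness 23 mm, joined by a core cylinder of radius 70 mm and height 83 mm. The lower flange rests on z = 0 and the three cylinders share a vertical axis.

C is a bed frame 1904 mm long (x) by 1452 mm wide (y). Four 69×69 mm corner posts, 453 mm tall, at the corners of the footprint. Four rails of 29 mm thickness and 140 mm height run between adjacent posts with their undersides at z = 253 mm, their outer faces flush with the outside of the frame (the two x-running rails run between the posts' inner faces; the two y-running rails run between the posts' inner faces). 14 slats, each 78 mm wide (x) and 24 mm thick, lie across the top of the two x-running rails, running the full 1452 mm width of the frame in y; the slats are evenly spaced along x between the inner faces of the end posts with equal gaps (rounded down to the nearest mm) at the −x end and between each pair — any rounding remainder accumulates at the +x end.

The spool is on top of the stool, centred. The bed frame is on the floor beside the stool on its +x side.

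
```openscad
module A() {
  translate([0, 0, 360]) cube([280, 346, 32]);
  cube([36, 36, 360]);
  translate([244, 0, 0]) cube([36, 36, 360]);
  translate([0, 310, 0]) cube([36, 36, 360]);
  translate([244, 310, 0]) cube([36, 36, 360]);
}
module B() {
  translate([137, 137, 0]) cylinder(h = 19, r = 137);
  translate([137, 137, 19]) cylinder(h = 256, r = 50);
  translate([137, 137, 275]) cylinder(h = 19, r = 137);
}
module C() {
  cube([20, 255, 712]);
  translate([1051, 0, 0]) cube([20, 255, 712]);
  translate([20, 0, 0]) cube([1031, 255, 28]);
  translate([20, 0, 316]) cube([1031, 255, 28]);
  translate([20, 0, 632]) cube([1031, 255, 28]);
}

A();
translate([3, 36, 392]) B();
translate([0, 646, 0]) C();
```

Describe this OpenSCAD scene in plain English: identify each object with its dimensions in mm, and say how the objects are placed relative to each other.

A is a simple wooden stool: a rectangular seat 280 mm (x) by 346 mm (y), 32 mm thick, top face at z = 392 mm, on four square legs, each 36×36 mm in cross-section. The legs rest on z = 0, each flush with a corner of the seat.

B is a spool: two coaxial disc flanges of radius 137 mm and thickness 19 mm, joined by a core cylinder of radius 50 mm and height 256 mm. The lower flange rests on z = 0 and the three cylinders share a vertical axis.

C is an open bookshelf. Two side panels, each 20 mm thick, 255 mm deep and 712 mm tall, stand 1071 mm apart (outside-to-outside). Between them sit 3 shelves, each 28 mm thick and 255 mm deep, spanning the full gap between the sides. The bottom shelf rests on the floor (its underside at z = 0) and the clear gap between one shelf's top and the next shelf's underside is 288 mm.

The spool is on top of the stool, centred. The bookshelf is on the floor beside the stool on its +y side.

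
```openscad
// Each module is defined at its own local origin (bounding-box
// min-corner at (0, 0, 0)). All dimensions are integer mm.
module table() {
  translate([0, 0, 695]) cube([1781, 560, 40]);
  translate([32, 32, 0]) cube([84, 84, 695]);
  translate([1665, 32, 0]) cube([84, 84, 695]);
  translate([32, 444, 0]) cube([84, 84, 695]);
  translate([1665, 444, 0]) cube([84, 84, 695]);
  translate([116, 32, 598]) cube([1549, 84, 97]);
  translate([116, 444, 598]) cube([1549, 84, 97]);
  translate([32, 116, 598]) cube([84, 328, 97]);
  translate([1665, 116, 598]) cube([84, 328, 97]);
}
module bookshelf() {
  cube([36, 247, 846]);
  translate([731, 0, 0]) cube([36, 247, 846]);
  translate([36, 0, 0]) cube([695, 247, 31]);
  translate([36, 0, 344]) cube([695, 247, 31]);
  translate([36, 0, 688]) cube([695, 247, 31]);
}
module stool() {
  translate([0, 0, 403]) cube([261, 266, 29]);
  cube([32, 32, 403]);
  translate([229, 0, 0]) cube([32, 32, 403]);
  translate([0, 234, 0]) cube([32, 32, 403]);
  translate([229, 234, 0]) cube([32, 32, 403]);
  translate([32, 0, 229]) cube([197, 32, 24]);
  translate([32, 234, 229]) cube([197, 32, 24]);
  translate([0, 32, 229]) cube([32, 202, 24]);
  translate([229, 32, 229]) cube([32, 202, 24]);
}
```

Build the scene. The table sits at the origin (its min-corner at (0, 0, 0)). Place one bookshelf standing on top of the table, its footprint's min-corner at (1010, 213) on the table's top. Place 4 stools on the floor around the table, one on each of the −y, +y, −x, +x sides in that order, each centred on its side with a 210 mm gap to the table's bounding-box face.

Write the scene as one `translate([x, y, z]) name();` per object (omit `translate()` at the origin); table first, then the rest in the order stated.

table();
translate([1010, 213, 735]) bookshelf();
translate([760, -476, 0]) stool();
translate([760, 770, 0]) stool();
translate([-471, 147, 0]) stool();
translate([1991, 147, 0]) stool();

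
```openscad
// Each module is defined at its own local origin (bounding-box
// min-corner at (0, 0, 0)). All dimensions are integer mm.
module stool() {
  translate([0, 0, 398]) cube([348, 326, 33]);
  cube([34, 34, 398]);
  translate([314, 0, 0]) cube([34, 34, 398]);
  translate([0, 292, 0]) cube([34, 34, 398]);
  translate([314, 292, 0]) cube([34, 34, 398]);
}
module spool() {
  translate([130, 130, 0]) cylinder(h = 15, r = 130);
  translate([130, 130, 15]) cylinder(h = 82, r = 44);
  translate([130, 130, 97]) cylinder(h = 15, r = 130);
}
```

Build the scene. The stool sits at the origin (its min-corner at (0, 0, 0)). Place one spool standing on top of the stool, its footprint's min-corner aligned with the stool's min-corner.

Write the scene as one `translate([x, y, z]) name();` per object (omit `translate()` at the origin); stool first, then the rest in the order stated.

stool();
translate([0, 0, 431]) spool();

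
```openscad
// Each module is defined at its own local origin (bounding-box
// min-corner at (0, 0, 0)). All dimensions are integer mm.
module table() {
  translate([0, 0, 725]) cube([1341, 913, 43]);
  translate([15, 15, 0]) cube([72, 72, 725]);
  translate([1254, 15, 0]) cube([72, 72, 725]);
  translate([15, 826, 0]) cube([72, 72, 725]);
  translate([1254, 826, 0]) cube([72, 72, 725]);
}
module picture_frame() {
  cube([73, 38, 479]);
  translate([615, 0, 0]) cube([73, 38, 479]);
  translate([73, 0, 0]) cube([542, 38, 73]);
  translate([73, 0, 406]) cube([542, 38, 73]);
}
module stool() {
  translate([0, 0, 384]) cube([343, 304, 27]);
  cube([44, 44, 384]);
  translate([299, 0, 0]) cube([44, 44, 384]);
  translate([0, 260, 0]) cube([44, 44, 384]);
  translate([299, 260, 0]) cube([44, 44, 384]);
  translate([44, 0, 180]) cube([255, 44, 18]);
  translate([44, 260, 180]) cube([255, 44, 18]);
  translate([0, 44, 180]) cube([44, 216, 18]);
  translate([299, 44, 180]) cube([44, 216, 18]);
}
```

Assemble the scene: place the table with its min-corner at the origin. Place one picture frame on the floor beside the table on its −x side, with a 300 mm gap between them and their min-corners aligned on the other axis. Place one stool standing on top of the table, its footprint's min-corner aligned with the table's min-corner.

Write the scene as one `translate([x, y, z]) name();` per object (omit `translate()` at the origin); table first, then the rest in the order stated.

table();
translate([-988, 0, 0]) picture_frame();
translate([0, 0, 768]) stool();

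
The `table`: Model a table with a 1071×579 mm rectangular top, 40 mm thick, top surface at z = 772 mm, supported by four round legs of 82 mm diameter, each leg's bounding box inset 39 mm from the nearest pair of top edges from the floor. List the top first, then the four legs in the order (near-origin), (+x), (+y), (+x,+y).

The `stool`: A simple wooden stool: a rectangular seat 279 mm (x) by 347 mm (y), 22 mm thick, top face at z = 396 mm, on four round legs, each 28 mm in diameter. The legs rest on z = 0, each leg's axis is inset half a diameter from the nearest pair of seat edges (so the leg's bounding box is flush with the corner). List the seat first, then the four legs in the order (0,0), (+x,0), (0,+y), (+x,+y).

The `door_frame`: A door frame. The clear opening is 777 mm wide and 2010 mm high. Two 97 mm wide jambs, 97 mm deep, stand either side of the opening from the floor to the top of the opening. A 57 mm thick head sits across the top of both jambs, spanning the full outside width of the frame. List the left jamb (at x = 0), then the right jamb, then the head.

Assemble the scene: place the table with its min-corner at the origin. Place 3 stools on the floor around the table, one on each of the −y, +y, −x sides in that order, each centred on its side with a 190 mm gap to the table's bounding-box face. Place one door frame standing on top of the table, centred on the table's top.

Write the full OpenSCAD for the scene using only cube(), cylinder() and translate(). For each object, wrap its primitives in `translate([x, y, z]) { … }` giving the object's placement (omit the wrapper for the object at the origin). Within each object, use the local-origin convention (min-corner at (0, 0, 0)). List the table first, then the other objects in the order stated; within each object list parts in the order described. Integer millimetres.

translate([0, 0, 732]) cube([1071, 579, 40]);
translate([80, 80, 0]) cylinder(h = 732, r = 41);
translate([991, 80, 0]) cylinder(h = 732, r = 41);
translate([80, 499, 0]) cylinder(h = 732, r = 41);
translate([991, 499, 0]) cylinder(h = 732, r = 41);
translate([396, -537, 0]) {
  translate([0, 0, 374]) cube([279, 347, 22]);
  translate([14, 14, 0]) cylinder(h = 374, r = 14);
  translate([265, 14, 0]) cylinder(h = 374, r = 14);
  translate([14, 333, 0]) cylinder(h = 374, r = 14);
  translate([265, 333, 0]) cylinder(h = 374, r = 14);
}
translate([396, 769, 0]) {
  translate([0, 0, 374]) cube([279, 347, 22]);
  translate([14, 14, 0]) cylinder(h = 374, r = 14);
  translate([265, 14, 0]) cylinder(h = 374, r = 14);
  translate([14, 333, 0]) cylinder(h = 374, r = 14);
  translate([265, 333, 0]) cylinder(h = 374, r = 14);
}
translate([-469, 116, 0]) {
  translate([0, 0, 374]) cube([279, 347, 22]);
  translate([14, 14, 0]) cylinder(h = 374, r = 14);
  translate([265, 14, 0]) cylinder(h = 374, r = 14);
  translate([14, 333, 0]) cylinder(h = 374, r = 14);
  translate([265, 333, 0]) cylinder(h = 374, r = 14);
}
translate([50, 241, 772]) {
  cube([97, 97, 2010]);
  translate([874, 0, 0]) cube([97, 97, 2010]);
  translate([0, 0, 2010]) cube([971, 97, 57]);
}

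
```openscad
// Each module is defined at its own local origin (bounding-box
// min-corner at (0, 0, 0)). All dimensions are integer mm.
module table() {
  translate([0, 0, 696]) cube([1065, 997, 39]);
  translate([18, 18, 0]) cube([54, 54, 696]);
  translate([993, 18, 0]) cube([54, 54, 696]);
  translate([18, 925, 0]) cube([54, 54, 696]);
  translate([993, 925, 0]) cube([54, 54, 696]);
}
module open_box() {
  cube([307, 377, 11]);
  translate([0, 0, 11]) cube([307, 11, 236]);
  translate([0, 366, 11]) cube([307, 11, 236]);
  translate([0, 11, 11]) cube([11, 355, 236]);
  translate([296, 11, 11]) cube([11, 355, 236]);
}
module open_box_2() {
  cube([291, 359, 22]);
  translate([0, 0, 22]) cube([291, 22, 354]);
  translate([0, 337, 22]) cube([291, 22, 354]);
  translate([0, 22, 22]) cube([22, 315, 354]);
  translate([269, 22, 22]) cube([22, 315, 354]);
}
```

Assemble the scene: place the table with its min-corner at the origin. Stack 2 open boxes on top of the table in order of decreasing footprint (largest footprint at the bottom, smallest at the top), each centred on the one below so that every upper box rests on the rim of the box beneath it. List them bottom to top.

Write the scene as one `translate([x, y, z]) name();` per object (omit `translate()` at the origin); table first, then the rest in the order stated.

table();
translate([379, 310, 735]) open_box();
translate([387, 319, 982]) open_box_2();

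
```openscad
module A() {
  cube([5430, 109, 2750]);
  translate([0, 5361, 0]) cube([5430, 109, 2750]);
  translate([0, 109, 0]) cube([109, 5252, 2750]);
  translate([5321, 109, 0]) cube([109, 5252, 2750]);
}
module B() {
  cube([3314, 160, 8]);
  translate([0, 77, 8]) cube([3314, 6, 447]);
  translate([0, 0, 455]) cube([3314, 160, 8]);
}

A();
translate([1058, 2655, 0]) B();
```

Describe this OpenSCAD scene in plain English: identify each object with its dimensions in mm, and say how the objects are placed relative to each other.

A is a box-shaped house frame (walls only): outside footprint 5430×5470 mm, wall height 2750 mm, wall thickness 109 mm. The two y-facing walls run the full x-width; the two x-facing walls fit between the inner faces of the y-facing walls.

B is an I-beam lying along x, 3314 mm long. Overall section height 463 mm. Two flanges 160 mm wide (y) and 8 mm thick, one on the floor and one at the top; a web 6 mm thick runs between them, centred on the flange width.

The I-beam sits inside the house frame, centred.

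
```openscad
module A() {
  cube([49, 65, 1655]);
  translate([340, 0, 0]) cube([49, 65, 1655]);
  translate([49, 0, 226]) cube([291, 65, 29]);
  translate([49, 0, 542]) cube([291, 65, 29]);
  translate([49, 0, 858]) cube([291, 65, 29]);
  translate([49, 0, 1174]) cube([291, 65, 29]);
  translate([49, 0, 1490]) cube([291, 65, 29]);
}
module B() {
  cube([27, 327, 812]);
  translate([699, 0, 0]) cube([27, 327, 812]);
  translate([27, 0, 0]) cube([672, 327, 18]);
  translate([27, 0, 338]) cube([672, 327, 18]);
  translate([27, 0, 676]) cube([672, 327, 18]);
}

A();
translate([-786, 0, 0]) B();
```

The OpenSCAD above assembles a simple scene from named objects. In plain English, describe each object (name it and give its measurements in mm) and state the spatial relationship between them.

A is a straight ladder. Two 49×65 mm vertical rails, 1655 mm tall, stand 389 mm apart (outside-to-outside) with their front faces coplanar on the −y side. 5 rungs, each 65 mm deep and 29 mm tall, span between the inner faces of the rails, front faces flush with the rails. The lowest rung's underside is at z = 226 mm and rungs are spaced 316 mm apart (underside to underside).

B is an open bookshelf. Two side panels, each 27 mm thick, 327 mm deep and 812 mm tall, stand 726 mm apart (outside-to-outside). Between them sit 3 shelves, each 18 mm thick and 327 mm deep, spanning the full gap between the sides. The bottom shelf rests on the floor (its underside at z = 0) and the clear gap between one shelf's top and the next shelf's underside is 320 mm.

The bookshelf is on the floor beside the ladder on its −x side.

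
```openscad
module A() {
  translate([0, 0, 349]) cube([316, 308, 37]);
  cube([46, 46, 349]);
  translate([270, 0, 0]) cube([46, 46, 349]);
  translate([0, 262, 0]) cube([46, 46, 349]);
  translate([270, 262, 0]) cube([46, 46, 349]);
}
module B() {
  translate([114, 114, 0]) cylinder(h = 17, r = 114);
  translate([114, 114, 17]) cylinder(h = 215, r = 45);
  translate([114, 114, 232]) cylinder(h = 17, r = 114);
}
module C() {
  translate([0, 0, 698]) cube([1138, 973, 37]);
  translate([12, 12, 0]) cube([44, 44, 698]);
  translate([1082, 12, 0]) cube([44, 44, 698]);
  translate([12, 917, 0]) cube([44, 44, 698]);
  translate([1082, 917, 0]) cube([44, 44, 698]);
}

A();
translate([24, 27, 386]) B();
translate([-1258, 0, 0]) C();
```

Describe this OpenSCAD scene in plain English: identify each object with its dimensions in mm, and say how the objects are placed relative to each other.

A is a four-legged stool. The seat is 316×308 mm, 37 mm thick, top at z = 386 mm. It stands on four square legs, each 46×46 mm in cross-section, from z = 0 to the seat underside, each flush with a corner of the seat.

B is a spool: two coaxial disc flanges of radius 114 mm and thickness 17 mm, joined by a core cylinder of radius 45 mm and height 215 mm. The lower flange rests on z = 0 and the three cylinders share a vertical axis.

C is a table with a 1138×973 mm rectangular top, 37 mm thick, top surface at z = 735 mm, supported by four 44×44 mm square legs, each inset 12 mm from the nearest pair of top edges, running from the floor.

The spool is on top of the stool. The table is on the floor beside the stool on its −x side.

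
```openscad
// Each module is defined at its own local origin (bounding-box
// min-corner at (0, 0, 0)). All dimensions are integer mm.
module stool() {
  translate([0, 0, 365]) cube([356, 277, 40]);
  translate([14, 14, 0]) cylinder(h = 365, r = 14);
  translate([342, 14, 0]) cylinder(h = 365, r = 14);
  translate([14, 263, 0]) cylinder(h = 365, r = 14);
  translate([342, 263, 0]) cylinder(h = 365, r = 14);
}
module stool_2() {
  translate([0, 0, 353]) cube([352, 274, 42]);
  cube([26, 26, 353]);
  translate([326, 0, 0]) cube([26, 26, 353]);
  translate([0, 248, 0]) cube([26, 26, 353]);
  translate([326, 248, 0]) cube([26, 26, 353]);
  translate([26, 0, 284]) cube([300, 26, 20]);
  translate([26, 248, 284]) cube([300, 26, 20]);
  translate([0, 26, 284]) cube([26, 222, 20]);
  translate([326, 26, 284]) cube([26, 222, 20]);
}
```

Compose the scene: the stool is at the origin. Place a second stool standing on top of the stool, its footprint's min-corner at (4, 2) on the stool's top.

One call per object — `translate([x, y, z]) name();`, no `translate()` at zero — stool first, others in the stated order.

stool();
translate([4, 2, 405]) stool_2();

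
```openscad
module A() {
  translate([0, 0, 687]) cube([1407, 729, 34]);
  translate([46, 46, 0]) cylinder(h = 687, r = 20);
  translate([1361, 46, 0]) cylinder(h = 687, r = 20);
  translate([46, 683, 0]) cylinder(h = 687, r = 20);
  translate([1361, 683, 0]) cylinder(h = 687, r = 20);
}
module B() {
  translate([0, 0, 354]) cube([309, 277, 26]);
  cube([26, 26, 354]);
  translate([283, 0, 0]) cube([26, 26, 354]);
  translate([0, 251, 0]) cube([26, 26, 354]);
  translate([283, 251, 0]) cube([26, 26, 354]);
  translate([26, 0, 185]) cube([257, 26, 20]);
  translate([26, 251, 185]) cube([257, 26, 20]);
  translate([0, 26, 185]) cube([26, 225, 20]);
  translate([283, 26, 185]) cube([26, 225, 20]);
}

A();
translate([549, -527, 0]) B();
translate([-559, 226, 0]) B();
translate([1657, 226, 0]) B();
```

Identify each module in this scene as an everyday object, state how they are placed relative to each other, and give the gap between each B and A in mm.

A is a table. B is a stool. Three stools sit around the table at the −y, −x, +x sides. The gap between each stool and the table is 250 mm.

Each stool's nearest face is 250 mm from the table's bounding box.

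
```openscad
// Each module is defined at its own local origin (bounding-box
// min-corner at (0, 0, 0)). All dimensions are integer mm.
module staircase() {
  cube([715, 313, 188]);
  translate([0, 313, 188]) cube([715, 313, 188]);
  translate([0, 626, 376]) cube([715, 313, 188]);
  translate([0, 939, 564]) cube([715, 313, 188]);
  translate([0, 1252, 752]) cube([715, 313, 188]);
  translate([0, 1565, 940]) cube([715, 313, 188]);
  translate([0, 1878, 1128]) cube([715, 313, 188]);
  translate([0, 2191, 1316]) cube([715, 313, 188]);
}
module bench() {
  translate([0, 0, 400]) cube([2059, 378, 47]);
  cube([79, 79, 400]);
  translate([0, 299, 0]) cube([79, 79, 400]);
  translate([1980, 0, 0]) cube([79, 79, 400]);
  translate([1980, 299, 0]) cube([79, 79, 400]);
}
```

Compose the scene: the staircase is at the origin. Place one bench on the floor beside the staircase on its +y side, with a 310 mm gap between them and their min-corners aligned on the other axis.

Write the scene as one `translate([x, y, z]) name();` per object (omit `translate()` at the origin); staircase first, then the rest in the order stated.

staircase();
translate([0, 2814, 0]) bench();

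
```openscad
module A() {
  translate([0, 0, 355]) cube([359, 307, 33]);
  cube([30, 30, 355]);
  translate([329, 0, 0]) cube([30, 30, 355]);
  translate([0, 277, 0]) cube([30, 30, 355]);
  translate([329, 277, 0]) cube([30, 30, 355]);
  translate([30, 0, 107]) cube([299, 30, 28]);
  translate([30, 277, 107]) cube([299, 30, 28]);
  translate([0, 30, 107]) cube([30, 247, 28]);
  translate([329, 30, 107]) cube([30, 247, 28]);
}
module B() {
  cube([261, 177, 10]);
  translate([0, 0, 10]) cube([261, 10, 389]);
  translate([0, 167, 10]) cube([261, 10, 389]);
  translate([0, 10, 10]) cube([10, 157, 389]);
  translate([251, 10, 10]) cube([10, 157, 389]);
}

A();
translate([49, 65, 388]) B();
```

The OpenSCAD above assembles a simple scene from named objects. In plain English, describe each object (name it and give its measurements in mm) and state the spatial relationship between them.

A is a simple wooden stool: a rectangular seat 359 mm (x) by 307 mm (y), 33 mm thick, top face at z = 388 mm, on four square legs, each 30×30 mm in cross-section. The legs rest on z = 0, each flush with a corner of the seat. Four stretchers, 30 mm wide and 28 mm tall, connect adjacent legs with their undersides at z = 107 mm, each running between the inner faces of the legs it joins and aligned with the legs' outer faces on the other axis.

B is an open-topped rectangular box: outside dimensions 261×177×399 mm, with a uniform wall and base thickness of 10 mm. The base is a full 261×177 slab on the floor; four walls sit on top of the base. The front and back walls (the −y and +y sides) span the full width; the two side walls fit between them.

The open box is on top of the stool, centred.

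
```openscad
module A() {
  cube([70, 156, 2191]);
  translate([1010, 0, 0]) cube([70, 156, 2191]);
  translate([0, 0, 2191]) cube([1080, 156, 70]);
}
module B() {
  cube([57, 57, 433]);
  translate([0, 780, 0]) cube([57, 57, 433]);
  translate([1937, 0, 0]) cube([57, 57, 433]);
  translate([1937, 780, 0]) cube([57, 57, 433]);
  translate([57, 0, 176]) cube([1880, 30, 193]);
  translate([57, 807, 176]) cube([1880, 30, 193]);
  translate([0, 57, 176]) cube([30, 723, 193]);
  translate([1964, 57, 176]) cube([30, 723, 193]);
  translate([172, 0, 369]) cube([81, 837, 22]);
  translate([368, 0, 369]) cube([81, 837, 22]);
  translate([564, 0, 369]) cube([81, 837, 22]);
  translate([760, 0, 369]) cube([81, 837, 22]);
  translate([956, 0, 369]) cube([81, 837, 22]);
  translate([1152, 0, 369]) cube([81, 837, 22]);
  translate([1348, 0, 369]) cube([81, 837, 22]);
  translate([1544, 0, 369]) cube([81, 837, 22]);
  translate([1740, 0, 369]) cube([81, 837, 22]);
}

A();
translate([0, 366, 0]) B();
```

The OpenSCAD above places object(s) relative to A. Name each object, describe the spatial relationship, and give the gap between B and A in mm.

The bed frame's nearest face is 210 mm from the door frame's +y face.

A is a door frame. B is a bed frame. The bed frame is on the floor beside the door frame on its +y side. The gap between the bed frame and the door frame is 210 mm.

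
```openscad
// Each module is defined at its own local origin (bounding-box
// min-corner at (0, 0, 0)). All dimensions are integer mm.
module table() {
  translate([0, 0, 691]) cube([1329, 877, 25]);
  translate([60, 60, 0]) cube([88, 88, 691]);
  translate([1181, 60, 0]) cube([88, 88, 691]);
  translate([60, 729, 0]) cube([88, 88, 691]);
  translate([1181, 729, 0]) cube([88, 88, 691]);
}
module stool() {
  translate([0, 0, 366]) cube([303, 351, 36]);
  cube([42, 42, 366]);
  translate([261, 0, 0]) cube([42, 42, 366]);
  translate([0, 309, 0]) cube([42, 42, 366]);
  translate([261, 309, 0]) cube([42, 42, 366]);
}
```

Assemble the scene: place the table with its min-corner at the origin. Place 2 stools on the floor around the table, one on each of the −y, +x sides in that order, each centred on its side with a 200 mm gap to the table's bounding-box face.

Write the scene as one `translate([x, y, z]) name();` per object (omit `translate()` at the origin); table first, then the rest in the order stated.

table();
translate([513, -551, 0]) stool();
translate([1529, 263, 0]) stool();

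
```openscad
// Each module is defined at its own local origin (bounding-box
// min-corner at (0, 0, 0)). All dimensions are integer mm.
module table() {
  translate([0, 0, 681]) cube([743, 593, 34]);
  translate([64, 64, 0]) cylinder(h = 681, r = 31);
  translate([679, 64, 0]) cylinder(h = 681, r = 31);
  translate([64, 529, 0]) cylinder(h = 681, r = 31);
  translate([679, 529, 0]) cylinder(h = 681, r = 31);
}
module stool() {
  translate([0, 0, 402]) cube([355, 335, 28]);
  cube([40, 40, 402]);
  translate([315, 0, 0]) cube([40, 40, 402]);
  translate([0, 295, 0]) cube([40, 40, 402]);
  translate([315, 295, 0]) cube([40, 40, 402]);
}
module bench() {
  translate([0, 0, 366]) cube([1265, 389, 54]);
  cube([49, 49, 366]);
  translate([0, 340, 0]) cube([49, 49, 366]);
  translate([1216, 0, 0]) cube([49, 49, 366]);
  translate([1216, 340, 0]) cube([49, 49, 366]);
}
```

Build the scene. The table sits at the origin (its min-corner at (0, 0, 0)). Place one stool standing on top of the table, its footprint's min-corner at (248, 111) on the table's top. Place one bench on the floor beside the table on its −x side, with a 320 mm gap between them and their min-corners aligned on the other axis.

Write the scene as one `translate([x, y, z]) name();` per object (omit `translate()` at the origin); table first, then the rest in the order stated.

table();
translate([248, 111, 715]) stool();
translate([-1585, 0, 0]) bench();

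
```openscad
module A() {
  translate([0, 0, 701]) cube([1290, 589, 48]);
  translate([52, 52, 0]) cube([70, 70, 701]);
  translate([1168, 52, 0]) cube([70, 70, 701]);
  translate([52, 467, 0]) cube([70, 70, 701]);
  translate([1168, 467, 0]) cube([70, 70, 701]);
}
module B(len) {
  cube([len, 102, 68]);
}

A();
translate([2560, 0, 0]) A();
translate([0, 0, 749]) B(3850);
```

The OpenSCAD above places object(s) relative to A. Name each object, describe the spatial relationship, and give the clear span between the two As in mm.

Second table starts at x = 2560; first ends at x = 1290; clear span = 2560 − 1290 = 1270 mm.

A is a table. B is a beam. A beam spans the tops of two tables. The clear span between the two tables is 1270 mm.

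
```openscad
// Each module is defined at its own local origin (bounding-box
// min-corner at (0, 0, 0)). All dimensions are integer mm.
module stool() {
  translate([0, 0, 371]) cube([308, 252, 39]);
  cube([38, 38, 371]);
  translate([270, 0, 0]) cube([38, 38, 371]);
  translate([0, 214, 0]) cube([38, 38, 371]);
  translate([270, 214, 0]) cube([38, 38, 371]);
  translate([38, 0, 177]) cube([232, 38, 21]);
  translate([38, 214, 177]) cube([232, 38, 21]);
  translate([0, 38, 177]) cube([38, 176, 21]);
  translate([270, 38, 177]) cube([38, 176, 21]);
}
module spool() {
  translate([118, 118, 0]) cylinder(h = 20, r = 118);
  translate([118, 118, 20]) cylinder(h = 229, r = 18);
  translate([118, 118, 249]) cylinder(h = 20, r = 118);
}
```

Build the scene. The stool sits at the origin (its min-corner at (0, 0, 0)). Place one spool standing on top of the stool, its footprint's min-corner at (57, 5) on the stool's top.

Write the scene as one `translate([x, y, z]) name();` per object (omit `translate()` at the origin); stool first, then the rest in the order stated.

stool();
translate([57, 5, 410]) spool();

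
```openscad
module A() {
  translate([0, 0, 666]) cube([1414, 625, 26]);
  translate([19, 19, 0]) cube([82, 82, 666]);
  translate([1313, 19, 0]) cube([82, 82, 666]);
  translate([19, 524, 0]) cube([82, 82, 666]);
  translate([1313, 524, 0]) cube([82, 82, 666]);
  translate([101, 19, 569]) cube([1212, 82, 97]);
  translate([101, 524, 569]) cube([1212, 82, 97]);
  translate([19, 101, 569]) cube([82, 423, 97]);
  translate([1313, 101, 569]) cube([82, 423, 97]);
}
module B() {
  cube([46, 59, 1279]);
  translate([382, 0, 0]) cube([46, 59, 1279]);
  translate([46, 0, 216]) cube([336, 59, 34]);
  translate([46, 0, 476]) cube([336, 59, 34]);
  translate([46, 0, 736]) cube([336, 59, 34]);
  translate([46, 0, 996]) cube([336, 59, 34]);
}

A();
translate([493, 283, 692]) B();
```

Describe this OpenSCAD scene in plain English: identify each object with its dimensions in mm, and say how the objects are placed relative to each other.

A is a table with a 1414×625 mm rectangular top, 26 mm thick, top surface at z = 692 mm, supported by four 82×82 mm square legs, each inset 19 mm from the nearest pair of top edges, running from the floor. Four apron rails, 82 mm thick and 97 mm tall, run between adjacent legs with their top edges flush with the underside of the top and their outer faces flush with the legs' outer faces.

B is a straight ladder. Two 46×59 mm vertical rails, 1279 mm tall, stand 428 mm apart (outside-to-outside) with their front faces coplanar on the −y side. 4 rungs, each 59 mm deep and 34 mm tall, span between the inner faces of the rails, front faces flush with the rails. The lowest rung's underside is at z = 216 mm and rungs are spaced 260 mm apart (underside to underside).

The ladder is on top of the table, centred.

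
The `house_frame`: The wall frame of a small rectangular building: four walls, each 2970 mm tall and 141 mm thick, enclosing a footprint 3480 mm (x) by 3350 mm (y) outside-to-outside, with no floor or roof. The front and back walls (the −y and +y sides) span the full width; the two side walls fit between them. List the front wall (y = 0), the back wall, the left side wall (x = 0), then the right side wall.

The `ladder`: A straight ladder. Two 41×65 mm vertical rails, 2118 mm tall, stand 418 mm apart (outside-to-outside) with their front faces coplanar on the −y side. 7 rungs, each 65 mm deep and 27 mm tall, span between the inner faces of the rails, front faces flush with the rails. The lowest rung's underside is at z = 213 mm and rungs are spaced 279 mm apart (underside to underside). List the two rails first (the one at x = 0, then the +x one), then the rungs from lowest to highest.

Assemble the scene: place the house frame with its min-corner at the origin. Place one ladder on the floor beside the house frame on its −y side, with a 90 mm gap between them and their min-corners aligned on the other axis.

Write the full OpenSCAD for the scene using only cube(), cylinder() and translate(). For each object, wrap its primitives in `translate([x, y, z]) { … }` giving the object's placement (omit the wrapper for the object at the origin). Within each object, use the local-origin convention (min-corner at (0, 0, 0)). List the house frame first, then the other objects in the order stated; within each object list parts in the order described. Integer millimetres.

cube([3480, 141, 2970]);
translate([0, 3209, 0]) cube([3480, 141, 2970]);
translate([0, 141, 0]) cube([141, 3068, 2970]);
translate([3339, 141, 0]) cube([141, 3068, 2970]);
translate([0, -155, 0]) {
  cube([41, 65, 2118]);
  translate([377, 0, 0]) cube([41, 65, 2118]);
  translate([41, 0, 213]) cube([336, 65, 27]);
  translate([41, 0, 492]) cube([336, 65, 27]);
  translate([41, 0, 771]) cube([336, 65, 27]);
  translate([41, 0, 1050]) cube([336, 65, 27]);
  translate([41, 0, 1329]) cube([336, 65, 27]);
  translate([41, 0, 1608]) cube([336, 65, 27]);
  translate([41, 0, 1887]) cube([336, 65, 27]);
}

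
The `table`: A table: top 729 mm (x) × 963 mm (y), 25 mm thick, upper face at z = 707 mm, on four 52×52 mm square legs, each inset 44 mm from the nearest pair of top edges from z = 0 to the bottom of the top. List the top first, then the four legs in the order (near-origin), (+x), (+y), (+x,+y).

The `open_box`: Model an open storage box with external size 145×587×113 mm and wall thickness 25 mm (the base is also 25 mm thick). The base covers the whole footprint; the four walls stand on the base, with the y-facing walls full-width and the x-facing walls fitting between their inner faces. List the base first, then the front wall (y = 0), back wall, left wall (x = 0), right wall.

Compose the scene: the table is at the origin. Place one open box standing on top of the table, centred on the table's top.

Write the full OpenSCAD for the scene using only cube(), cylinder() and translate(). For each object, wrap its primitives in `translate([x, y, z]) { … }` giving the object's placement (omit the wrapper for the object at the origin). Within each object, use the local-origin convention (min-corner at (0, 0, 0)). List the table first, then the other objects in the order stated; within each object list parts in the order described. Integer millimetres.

translate([0, 0, 682]) cube([729, 963, 25]);
translate([44, 44, 0]) cube([52, 52, 682]);
translate([633, 44, 0]) cube([52, 52, 682]);
translate([44, 867, 0]) cube([52, 52, 682]);
translate([633, 867, 0]) cube([52, 52, 682]);
translate([292, 188, 707]) {
  cube([145, 587, 25]);
  translate([0, 0, 25]) cube([145, 25, 88]);
  translate([0, 562, 25]) cube([145, 25, 88]);
  translate([0, 25, 25]) cube([25, 537, 88]);
  translate([120, 25, 25]) cube([25, 537, 88]);
}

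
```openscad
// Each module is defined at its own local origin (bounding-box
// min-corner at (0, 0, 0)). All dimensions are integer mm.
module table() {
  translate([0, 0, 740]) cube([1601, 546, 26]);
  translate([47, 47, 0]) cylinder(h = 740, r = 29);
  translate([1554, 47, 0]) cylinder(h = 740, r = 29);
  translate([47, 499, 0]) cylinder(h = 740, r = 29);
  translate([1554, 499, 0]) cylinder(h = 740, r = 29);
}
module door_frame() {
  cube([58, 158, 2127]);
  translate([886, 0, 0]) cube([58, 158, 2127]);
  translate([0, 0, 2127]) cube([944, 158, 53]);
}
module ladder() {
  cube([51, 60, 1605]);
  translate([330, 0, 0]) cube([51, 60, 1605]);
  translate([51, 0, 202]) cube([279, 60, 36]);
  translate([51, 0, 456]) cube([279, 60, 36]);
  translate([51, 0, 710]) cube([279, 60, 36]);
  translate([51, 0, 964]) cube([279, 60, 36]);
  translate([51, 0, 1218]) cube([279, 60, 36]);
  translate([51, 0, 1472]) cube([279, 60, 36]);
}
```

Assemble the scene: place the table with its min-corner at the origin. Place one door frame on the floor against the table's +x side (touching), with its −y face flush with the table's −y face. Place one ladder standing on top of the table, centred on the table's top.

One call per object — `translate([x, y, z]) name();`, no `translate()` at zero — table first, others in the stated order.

table();
translate([1601, 0, 0]) door_frame();
translate([610, 243, 766]) ladder();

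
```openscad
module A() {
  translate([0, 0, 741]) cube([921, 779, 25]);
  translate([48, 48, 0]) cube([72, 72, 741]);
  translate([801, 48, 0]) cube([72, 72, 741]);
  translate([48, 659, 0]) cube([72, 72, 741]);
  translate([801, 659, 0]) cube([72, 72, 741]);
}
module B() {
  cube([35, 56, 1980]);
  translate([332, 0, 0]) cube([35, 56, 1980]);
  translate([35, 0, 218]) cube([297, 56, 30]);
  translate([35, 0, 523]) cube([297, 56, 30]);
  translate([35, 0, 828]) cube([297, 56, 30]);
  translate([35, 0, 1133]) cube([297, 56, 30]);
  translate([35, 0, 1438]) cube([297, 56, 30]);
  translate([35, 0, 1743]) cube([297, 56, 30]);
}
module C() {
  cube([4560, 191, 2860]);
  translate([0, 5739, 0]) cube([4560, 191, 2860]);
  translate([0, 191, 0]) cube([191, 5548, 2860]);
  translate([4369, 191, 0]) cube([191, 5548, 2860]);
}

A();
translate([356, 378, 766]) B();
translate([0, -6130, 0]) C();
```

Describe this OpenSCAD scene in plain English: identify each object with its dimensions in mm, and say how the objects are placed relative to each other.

A is a table with a 921×779 mm rectangular top, 25 mm thick, top surface at z = 766 mm, supported by four 72×72 mm square legs, each inset 48 mm from the nearest pair of top edges, running from the floor.

B is a wooden ladder with two side rails of 35×56 mm section and 1980 mm height, set 367 mm apart overall. Between them run 6 rectangular rungs (56 mm deep, 30 mm thick), front faces flush with the rails' −y face. The bottom of the first rung is 218 mm above the floor and each subsequent rung is 305 mm higher than the one below.

C is the wall frame of a small rectangular building: four walls, each 2860 mm tall and 191 mm thick, enclosing a footprint 4560 mm (x) by 5930 mm (y) outside-to-outside, with no floor or roof. The front and back walls (the −y and +y sides) span the full width; the two side walls fit between them.

The ladder is on top of the table. The house frame is on the floor beside the table on its −y side.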